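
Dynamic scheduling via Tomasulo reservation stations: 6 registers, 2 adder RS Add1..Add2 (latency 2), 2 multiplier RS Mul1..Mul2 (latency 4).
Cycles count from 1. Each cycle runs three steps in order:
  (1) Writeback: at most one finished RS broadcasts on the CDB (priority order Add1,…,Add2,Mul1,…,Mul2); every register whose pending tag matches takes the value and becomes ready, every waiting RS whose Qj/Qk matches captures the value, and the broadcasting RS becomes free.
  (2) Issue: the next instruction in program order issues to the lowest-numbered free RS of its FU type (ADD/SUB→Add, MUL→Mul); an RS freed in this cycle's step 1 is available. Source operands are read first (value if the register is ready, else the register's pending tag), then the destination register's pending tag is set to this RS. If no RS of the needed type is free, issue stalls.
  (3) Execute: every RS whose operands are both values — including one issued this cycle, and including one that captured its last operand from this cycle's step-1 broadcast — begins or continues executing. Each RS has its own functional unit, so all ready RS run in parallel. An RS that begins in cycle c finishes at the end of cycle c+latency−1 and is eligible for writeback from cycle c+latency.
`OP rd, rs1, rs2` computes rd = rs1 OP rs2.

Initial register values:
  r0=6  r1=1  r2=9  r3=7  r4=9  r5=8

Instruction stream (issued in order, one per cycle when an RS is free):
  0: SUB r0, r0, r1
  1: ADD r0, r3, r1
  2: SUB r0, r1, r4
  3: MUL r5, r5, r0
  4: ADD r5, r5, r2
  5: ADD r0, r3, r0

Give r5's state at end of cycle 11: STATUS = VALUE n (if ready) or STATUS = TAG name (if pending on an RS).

STATUS = VALUE -55

c1: issue SUB r0<-Add1 | r0:Add1,r1:1,r2:9,r3:7,r4:9,r5:8
c2: issue ADD r0<-Add2 | r0:Add2,r1:1,r2:9,r3:7,r4:9,r5:8
c3: CDB Add1=5; issue SUB r0<-Add1 | r0:Add1,r1:1,r2:9,r3:7,r4:9,r5:8
c4: CDB Add2=8; issue MUL r5<-Mul1 | r0:Add1,r1:1,r2:9,r3:7,r4:9,r5:Mul1
c5: CDB Add1=-8; issue ADD r5<-Add1 | r0:-8,r1:1,r2:9,r3:7,r4:9,r5:Add1
c6: issue ADD r0<-Add2 | r0:Add2,r1:1,r2:9,r3:7,r4:9,r5:Add1
c7: - | r0:Add2,r1:1,r2:9,r3:7,r4:9,r5:Add1
c8: CDB Add2=-1 | r0:-1,r1:1,r2:9,r3:7,r4:9,r5:Add1
c9: CDB Mul1=-64 | r0:-1,r1:1,r2:9,r3:7,r4:9,r5:Add1
c10: - | r0:-1,r1:1,r2:9,r3:7,r4:9,r5:Add1
c11: CDB Add1=-55 | r0:-1,r1:1,r2:9,r3:7,r4:9,r5:-55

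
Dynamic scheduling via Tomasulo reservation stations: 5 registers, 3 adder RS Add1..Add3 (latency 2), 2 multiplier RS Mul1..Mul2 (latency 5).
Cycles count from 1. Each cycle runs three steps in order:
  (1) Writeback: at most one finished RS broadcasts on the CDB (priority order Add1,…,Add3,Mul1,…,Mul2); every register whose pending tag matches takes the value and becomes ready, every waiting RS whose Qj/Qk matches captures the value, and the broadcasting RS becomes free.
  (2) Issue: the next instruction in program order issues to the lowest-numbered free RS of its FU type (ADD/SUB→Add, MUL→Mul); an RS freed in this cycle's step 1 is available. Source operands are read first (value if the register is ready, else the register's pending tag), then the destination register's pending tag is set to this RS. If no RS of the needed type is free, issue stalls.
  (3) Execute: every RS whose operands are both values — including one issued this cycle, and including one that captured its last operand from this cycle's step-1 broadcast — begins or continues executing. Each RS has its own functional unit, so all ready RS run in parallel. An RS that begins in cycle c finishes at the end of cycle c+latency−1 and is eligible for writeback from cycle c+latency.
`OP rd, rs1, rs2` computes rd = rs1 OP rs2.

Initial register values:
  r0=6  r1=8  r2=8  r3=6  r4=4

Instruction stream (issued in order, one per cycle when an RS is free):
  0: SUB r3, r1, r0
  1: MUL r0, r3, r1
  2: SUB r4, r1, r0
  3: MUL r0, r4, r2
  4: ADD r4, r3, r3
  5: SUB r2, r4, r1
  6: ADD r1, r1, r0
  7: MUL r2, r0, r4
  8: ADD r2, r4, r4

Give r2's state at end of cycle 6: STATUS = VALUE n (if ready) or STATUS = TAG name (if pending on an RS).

cycle 1: issue SUB r3<-Add1 // r0:6,r1:8,r2:8,r3:Add1,r4:4
cycle 2: issue MUL r0<-Mul1 // r0:Mul1,r1:8,r2:8,r3:Add1,r4:4
cycle 3: CDB Add1=2; issue SUB r4<-Add1 // r0:Mul1,r1:8,r2:8,r3:2,r4:Add1
cycle 4: issue MUL r0<-Mul2 // r0:Mul2,r1:8,r2:8,r3:2,r4:Add1
cycle 5: issue ADD r4<-Add2 // r0:Mul2,r1:8,r2:8,r3:2,r4:Add2
cycle 6: issue SUB r2<-Add3 // r0:Mul2,r1:8,r2:Add3,r3:2,r4:Add2

STATUS = TAG Add3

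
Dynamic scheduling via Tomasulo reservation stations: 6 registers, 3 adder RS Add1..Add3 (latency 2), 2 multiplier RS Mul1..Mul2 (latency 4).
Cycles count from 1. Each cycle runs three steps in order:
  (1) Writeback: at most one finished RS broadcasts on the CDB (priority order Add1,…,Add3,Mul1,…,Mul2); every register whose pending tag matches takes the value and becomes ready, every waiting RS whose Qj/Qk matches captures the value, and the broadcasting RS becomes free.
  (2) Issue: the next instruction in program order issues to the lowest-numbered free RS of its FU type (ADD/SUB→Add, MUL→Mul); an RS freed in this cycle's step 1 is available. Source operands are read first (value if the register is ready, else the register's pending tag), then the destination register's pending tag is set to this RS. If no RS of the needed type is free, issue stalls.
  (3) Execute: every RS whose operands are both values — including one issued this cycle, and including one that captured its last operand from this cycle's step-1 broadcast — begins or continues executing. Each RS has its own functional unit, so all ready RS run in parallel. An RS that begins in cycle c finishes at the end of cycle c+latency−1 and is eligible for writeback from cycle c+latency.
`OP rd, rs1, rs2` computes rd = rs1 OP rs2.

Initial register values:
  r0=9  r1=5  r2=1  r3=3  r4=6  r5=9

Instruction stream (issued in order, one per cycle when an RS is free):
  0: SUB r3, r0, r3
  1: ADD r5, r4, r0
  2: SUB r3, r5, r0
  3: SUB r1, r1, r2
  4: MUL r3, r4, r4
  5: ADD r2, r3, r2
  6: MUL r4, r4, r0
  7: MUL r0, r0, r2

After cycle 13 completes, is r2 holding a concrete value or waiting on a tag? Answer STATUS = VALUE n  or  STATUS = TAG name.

STATUS = VALUE 37

c1: issue SUB r3<-Add1 | r0:9,r1:5,r2:1,r3:Add1,r4:6,r5:9
c2: issue ADD r5<-Add2 | r0:9,r1:5,r2:1,r3:Add1,r4:6,r5:Add2
c3: CDB Add1=6; issue SUB r3<-Add1 | r0:9,r1:5,r2:1,r3:Add1,r4:6,r5:Add2
c4: CDB Add2=15; issue SUB r1<-Add2 | r0:9,r1:Add2,r2:1,r3:Add1,r4:6,r5:15
c5: issue MUL r3<-Mul1 | r0:9,r1:Add2,r2:1,r3:Mul1,r4:6,r5:15
c6: CDB Add1=6; issue ADD r2<-Add1 | r0:9,r1:Add2,r2:Add1,r3:Mul1,r4:6,r5:15
c7: CDB Add2=4; issue MUL r4<-Mul2 | r0:9,r1:4,r2:Add1,r3:Mul1,r4:Mul2,r5:15
c8: stall | r0:9,r1:4,r2:Add1,r3:Mul1,r4:Mul2,r5:15
c9: CDB Mul1=36; issue MUL r0<-Mul1 | r0:Mul1,r1:4,r2:Add1,r3:36,r4:Mul2,r5:15
c10: - | r0:Mul1,r1:4,r2:Add1,r3:36,r4:Mul2,r5:15
c11: CDB Add1=37 | r0:Mul1,r1:4,r2:37,r3:36,r4:Mul2,r5:15
c12: CDB Mul2=54 | r0:Mul1,r1:4,r2:37,r3:36,r4:54,r5:15
c13: - | r0:Mul1,r1:4,r2:37,r3:36,r4:54,r5:15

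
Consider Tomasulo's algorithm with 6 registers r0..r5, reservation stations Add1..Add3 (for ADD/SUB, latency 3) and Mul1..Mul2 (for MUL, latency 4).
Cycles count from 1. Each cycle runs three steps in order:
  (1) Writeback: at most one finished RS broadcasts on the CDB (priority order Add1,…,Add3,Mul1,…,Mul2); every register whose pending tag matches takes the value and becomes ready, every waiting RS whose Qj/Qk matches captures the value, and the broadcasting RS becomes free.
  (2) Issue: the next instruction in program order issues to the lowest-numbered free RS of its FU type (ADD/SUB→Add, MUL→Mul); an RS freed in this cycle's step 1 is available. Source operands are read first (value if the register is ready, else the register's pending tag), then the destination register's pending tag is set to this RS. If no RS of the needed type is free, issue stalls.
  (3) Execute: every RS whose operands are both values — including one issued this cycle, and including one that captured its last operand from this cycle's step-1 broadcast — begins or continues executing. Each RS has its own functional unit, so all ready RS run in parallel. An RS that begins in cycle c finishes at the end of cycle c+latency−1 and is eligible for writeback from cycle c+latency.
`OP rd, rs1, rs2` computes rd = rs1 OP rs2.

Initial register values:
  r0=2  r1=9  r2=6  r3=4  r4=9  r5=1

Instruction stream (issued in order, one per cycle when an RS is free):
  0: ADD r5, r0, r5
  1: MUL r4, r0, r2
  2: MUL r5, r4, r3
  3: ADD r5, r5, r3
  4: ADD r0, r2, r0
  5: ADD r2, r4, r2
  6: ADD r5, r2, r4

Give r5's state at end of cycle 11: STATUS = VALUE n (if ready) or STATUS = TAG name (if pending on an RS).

  c1: issue ADD r5<-Add1  regs: r0:2,r1:9,r2:6,r3:4,r4:9,r5:Add1
  c2: issue MUL r4<-Mul1  regs: r0:2,r1:9,r2:6,r3:4,r4:Mul1,r5:Add1
  c3: issue MUL r5<-Mul2  regs: r0:2,r1:9,r2:6,r3:4,r4:Mul1,r5:Mul2
  c4: CDB Add1=3; issue ADD r5<-Add1  regs: r0:2,r1:9,r2:6,r3:4,r4:Mul1,r5:Add1
  c5: issue ADD r0<-Add2  regs: r0:Add2,r1:9,r2:6,r3:4,r4:Mul1,r5:Add1
  c6: CDB Mul1=12; issue ADD r2<-Add3  regs: r0:Add2,r1:9,r2:Add3,r3:4,r4:12,r5:Add1
  c7: stall  regs: r0:Add2,r1:9,r2:Add3,r3:4,r4:12,r5:Add1
  c8: CDB Add2=8; issue ADD r5<-Add2  regs: r0:8,r1:9,r2:Add3,r3:4,r4:12,r5:Add2
  c9: CDB Add3=18  regs: r0:8,r1:9,r2:18,r3:4,r4:12,r5:Add2
  c10: CDB Mul2=48  regs: r0:8,r1:9,r2:18,r3:4,r4:12,r5:Add2
  c11: -  regs: r0:8,r1:9,r2:18,r3:4,r4:12,r5:Add2

STATUS = TAG Add2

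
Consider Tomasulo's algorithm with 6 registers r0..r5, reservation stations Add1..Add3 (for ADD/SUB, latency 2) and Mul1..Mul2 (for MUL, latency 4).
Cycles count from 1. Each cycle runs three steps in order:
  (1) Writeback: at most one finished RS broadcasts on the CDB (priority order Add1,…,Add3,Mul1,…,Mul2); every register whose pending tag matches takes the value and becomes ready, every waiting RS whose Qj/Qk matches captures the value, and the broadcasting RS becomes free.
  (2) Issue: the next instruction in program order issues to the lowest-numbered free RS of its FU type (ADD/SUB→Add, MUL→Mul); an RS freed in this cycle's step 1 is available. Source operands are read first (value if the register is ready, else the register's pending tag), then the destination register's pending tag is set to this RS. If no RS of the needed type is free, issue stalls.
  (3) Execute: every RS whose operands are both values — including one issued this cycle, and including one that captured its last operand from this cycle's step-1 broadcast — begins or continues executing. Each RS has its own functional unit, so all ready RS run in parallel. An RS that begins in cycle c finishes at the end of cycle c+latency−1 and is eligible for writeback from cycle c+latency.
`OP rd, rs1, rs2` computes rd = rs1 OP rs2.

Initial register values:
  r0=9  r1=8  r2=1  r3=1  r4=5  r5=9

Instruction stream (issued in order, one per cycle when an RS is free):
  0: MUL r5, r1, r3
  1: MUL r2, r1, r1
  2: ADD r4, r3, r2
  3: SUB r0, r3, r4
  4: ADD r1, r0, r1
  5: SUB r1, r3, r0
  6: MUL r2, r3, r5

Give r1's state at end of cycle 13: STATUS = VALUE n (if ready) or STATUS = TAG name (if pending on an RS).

STATUS = VALUE 65

c1: issue MUL r5<-Mul1 | r0:9,r1:8,r2:1,r3:1,r4:5,r5:Mul1
c2: issue MUL r2<-Mul2 | r0:9,r1:8,r2:Mul2,r3:1,r4:5,r5:Mul1
c3: issue ADD r4<-Add1 | r0:9,r1:8,r2:Mul2,r3:1,r4:Add1,r5:Mul1
c4: issue SUB r0<-Add2 | r0:Add2,r1:8,r2:Mul2,r3:1,r4:Add1,r5:Mul1
c5: CDB Mul1=8; issue ADD r1<-Add3 | r0:Add2,r1:Add3,r2:Mul2,r3:1,r4:Add1,r5:8
c6: CDB Mul2=64; stall | r0:Add2,r1:Add3,r2:64,r3:1,r4:Add1,r5:8
c7: stall | r0:Add2,r1:Add3,r2:64,r3:1,r4:Add1,r5:8
c8: CDB Add1=65; issue SUB r1<-Add1 | r0:Add2,r1:Add1,r2:64,r3:1,r4:65,r5:8
c9: issue MUL r2<-Mul1 | r0:Add2,r1:Add1,r2:Mul1,r3:1,r4:65,r5:8
c10: CDB Add2=-64 | r0:-64,r1:Add1,r2:Mul1,r3:1,r4:65,r5:8
c11: - | r0:-64,r1:Add1,r2:Mul1,r3:1,r4:65,r5:8
c12: CDB Add1=65 | r0:-64,r1:65,r2:Mul1,r3:1,r4:65,r5:8
c13: CDB Add3=-56 | r0:-64,r1:65,r2:Mul1,r3:1,r4:65,r5:8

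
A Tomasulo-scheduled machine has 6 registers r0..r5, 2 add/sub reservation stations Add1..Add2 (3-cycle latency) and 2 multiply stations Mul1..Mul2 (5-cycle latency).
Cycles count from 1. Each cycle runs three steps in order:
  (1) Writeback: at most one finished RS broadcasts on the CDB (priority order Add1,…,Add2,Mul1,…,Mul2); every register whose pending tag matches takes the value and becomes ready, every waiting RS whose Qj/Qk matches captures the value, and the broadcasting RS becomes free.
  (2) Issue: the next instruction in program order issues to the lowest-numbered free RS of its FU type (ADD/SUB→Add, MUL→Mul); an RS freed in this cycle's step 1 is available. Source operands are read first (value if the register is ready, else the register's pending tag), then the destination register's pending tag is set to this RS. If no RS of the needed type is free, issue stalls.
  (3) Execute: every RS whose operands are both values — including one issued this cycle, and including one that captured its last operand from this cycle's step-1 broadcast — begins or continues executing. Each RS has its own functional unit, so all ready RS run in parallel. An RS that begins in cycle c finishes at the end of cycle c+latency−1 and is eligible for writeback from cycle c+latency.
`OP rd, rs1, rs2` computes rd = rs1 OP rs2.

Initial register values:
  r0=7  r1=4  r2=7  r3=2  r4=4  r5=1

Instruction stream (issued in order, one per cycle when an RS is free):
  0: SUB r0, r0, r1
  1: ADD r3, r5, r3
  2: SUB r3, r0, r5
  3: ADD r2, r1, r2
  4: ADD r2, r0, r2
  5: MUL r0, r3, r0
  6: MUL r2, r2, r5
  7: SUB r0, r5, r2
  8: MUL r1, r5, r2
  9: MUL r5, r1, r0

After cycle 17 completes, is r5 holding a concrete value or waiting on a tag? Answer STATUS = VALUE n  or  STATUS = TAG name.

STATUS = TAG Mul2

c1: issue SUB r0<-Add1 | r0:Add1,r1:4,r2:7,r3:2,r4:4,r5:1
c2: issue ADD r3<-Add2 | r0:Add1,r1:4,r2:7,r3:Add2,r4:4,r5:1
c3: stall | r0:Add1,r1:4,r2:7,r3:Add2,r4:4,r5:1
c4: CDB Add1=3; issue SUB r3<-Add1 | r0:3,r1:4,r2:7,r3:Add1,r4:4,r5:1
c5: CDB Add2=3; issue ADD r2<-Add2 | r0:3,r1:4,r2:Add2,r3:Add1,r4:4,r5:1
c6: stall | r0:3,r1:4,r2:Add2,r3:Add1,r4:4,r5:1
c7: CDB Add1=2; issue ADD r2<-Add1 | r0:3,r1:4,r2:Add1,r3:2,r4:4,r5:1
c8: CDB Add2=11; issue MUL r0<-Mul1 | r0:Mul1,r1:4,r2:Add1,r3:2,r4:4,r5:1
c9: issue MUL r2<-Mul2 | r0:Mul1,r1:4,r2:Mul2,r3:2,r4:4,r5:1
c10: issue SUB r0<-Add2 | r0:Add2,r1:4,r2:Mul2,r3:2,r4:4,r5:1
c11: CDB Add1=14; stall | r0:Add2,r1:4,r2:Mul2,r3:2,r4:4,r5:1
c12: stall | r0:Add2,r1:4,r2:Mul2,r3:2,r4:4,r5:1
c13: CDB Mul1=6; issue MUL r1<-Mul1 | r0:Add2,r1:Mul1,r2:Mul2,r3:2,r4:4,r5:1
c14: stall | r0:Add2,r1:Mul1,r2:Mul2,r3:2,r4:4,r5:1
c15: stall | r0:Add2,r1:Mul1,r2:Mul2,r3:2,r4:4,r5:1
c16: CDB Mul2=14; issue MUL r5<-Mul2 | r0:Add2,r1:Mul1,r2:14,r3:2,r4:4,r5:Mul2
c17: - | r0:Add2,r1:Mul1,r2:14,r3:2,r4:4,r5:Mul2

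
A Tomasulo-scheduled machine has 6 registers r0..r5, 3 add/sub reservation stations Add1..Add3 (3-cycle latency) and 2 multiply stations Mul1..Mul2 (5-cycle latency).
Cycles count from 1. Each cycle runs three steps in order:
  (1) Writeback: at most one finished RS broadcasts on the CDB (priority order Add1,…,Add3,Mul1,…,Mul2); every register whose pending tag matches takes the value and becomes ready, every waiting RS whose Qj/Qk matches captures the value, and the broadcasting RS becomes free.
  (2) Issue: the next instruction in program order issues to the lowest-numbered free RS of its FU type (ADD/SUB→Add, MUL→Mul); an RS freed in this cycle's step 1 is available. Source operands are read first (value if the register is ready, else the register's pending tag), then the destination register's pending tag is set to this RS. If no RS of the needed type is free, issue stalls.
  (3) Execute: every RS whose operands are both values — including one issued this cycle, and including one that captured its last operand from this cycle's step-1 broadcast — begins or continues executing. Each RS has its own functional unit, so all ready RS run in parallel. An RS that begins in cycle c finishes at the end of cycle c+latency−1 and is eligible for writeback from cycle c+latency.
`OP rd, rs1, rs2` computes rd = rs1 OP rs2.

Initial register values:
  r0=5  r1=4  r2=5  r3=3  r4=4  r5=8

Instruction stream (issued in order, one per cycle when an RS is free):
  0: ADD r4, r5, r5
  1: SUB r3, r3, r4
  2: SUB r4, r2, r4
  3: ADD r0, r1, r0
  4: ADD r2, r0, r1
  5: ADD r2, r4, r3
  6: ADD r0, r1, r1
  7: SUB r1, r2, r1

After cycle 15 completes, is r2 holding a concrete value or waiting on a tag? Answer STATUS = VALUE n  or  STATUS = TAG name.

c1: issue ADD r4<-Add1 | r0:5,r1:4,r2:5,r3:3,r4:Add1,r5:8
c2: issue SUB r3<-Add2 | r0:5,r1:4,r2:5,r3:Add2,r4:Add1,r5:8
c3: issue SUB r4<-Add3 | r0:5,r1:4,r2:5,r3:Add2,r4:Add3,r5:8
c4: CDB Add1=16; issue ADD r0<-Add1 | r0:Add1,r1:4,r2:5,r3:Add2,r4:Add3,r5:8
c5: stall | r0:Add1,r1:4,r2:5,r3:Add2,r4:Add3,r5:8
c6: stall | r0:Add1,r1:4,r2:5,r3:Add2,r4:Add3,r5:8
c7: CDB Add1=9; issue ADD r2<-Add1 | r0:9,r1:4,r2:Add1,r3:Add2,r4:Add3,r5:8
c8: CDB Add2=-13; issue ADD r2<-Add2 | r0:9,r1:4,r2:Add2,r3:-13,r4:Add3,r5:8
c9: CDB Add3=-11; issue ADD r0<-Add3 | r0:Add3,r1:4,r2:Add2,r3:-13,r4:-11,r5:8
c10: CDB Add1=13; issue SUB r1<-Add1 | r0:Add3,r1:Add1,r2:Add2,r3:-13,r4:-11,r5:8
c11: - | r0:Add3,r1:Add1,r2:Add2,r3:-13,r4:-11,r5:8
c12: CDB Add2=-24 | r0:Add3,r1:Add1,r2:-24,r3:-13,r4:-11,r5:8
c13: CDB Add3=8 | r0:8,r1:Add1,r2:-24,r3:-13,r4:-11,r5:8
c14: - | r0:8,r1:Add1,r2:-24,r3:-13,r4:-11,r5:8
c15: CDB Add1=-28 | r0:8,r1:-28,r2:-24,r3:-13,r4:-11,r5:8

STATUS = VALUE -24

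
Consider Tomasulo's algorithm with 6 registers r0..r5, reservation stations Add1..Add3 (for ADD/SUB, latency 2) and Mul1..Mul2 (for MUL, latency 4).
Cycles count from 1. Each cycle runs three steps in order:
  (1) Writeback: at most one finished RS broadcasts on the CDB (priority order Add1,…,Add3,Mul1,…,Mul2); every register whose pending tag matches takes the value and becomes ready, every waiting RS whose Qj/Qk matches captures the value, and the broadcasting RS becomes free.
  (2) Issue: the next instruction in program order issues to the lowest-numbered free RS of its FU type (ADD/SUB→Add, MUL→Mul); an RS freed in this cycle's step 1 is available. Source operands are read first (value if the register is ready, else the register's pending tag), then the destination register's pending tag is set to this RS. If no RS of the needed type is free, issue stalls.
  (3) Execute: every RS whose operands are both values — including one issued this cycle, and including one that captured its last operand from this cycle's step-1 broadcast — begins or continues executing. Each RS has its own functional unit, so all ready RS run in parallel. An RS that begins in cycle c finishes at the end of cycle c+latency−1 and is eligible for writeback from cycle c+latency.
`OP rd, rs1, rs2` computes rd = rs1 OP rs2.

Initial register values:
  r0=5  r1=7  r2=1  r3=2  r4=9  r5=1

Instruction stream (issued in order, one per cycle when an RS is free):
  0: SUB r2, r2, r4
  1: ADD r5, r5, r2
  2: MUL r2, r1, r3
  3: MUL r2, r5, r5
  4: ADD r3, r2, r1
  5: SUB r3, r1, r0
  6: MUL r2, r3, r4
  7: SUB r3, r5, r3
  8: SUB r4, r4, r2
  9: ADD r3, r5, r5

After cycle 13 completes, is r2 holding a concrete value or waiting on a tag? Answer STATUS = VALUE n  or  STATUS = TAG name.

STATUS = VALUE 18

  c1: issue SUB r2<-Add1  regs: r0:5,r1:7,r2:Add1,r3:2,r4:9,r5:1
  c2: issue ADD r5<-Add2  regs: r0:5,r1:7,r2:Add1,r3:2,r4:9,r5:Add2
  c3: CDB Add1=-8; issue MUL r2<-Mul1  regs: r0:5,r1:7,r2:Mul1,r3:2,r4:9,r5:Add2
  c4: issue MUL r2<-Mul2  regs: r0:5,r1:7,r2:Mul2,r3:2,r4:9,r5:Add2
  c5: CDB Add2=-7; issue ADD r3<-Add1  regs: r0:5,r1:7,r2:Mul2,r3:Add1,r4:9,r5:-7
  c6: issue SUB r3<-Add2  regs: r0:5,r1:7,r2:Mul2,r3:Add2,r4:9,r5:-7
  c7: CDB Mul1=14; issue MUL r2<-Mul1  regs: r0:5,r1:7,r2:Mul1,r3:Add2,r4:9,r5:-7
  c8: CDB Add2=2; issue SUB r3<-Add2  regs: r0:5,r1:7,r2:Mul1,r3:Add2,r4:9,r5:-7
  c9: CDB Mul2=49; issue SUB r4<-Add3  regs: r0:5,r1:7,r2:Mul1,r3:Add2,r4:Add3,r5:-7
  c10: CDB Add2=-9; issue ADD r3<-Add2  regs: r0:5,r1:7,r2:Mul1,r3:Add2,r4:Add3,r5:-7
  c11: CDB Add1=56  regs: r0:5,r1:7,r2:Mul1,r3:Add2,r4:Add3,r5:-7
  c12: CDB Add2=-14  regs: r0:5,r1:7,r2:Mul1,r3:-14,r4:Add3,r5:-7
  c13: CDB Mul1=18  regs: r0:5,r1:7,r2:18,r3:-14,r4:Add3,r5:-7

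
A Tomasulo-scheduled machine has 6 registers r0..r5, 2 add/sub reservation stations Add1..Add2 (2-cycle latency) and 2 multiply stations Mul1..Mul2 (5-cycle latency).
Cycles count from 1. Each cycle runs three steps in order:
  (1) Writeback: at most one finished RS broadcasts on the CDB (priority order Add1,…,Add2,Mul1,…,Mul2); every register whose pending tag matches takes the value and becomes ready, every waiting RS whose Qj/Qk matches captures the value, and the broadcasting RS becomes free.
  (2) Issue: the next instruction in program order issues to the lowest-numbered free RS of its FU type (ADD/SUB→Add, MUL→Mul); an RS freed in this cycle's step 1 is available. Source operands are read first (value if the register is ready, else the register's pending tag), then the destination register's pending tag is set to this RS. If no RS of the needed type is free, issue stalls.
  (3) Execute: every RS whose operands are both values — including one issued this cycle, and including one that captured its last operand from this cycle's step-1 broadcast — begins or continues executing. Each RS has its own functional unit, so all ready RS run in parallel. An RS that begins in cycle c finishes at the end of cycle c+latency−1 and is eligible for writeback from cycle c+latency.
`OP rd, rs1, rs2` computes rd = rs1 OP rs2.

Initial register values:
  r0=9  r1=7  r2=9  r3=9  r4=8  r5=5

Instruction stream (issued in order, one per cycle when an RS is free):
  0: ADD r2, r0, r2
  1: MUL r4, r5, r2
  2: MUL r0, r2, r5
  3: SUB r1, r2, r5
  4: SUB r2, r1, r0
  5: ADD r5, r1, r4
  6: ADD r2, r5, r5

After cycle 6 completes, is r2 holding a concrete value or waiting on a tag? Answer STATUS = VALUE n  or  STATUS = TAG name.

STATUS = TAG Add2

  c1: issue ADD r2<-Add1  regs: r0:9,r1:7,r2:Add1,r3:9,r4:8,r5:5
  c2: issue MUL r4<-Mul1  regs: r0:9,r1:7,r2:Add1,r3:9,r4:Mul1,r5:5
  c3: CDB Add1=18; issue MUL r0<-Mul2  regs: r0:Mul2,r1:7,r2:18,r3:9,r4:Mul1,r5:5
  c4: issue SUB r1<-Add1  regs: r0:Mul2,r1:Add1,r2:18,r3:9,r4:Mul1,r5:5
  c5: issue SUB r2<-Add2  regs: r0:Mul2,r1:Add1,r2:Add2,r3:9,r4:Mul1,r5:5
  c6: CDB Add1=13; issue ADD r5<-Add1  regs: r0:Mul2,r1:13,r2:Add2,r3:9,r4:Mul1,r5:Add1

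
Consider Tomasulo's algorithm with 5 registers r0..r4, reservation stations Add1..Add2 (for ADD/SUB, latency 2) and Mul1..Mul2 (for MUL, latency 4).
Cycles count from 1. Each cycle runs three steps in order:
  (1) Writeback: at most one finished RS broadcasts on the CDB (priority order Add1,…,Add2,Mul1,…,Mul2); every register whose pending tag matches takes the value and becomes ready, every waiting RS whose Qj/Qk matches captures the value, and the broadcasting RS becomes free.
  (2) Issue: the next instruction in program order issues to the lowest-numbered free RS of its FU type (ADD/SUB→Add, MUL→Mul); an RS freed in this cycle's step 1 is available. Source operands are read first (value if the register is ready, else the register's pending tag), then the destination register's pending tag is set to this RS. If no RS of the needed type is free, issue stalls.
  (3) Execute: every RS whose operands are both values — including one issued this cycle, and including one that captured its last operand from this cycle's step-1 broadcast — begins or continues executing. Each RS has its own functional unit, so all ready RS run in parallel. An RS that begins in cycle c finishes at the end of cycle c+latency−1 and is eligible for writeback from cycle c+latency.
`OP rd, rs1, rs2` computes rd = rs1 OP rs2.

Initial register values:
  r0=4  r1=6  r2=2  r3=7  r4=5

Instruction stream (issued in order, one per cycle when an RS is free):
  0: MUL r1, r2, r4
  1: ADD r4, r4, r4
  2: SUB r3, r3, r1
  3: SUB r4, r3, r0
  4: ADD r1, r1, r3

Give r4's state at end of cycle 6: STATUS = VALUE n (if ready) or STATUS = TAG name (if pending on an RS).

c1: issue MUL r1<-Mul1 | r0:4,r1:Mul1,r2:2,r3:7,r4:5
c2: issue ADD r4<-Add1 | r0:4,r1:Mul1,r2:2,r3:7,r4:Add1
c3: issue SUB r3<-Add2 | r0:4,r1:Mul1,r2:2,r3:Add2,r4:Add1
c4: CDB Add1=10; issue SUB r4<-Add1 | r0:4,r1:Mul1,r2:2,r3:Add2,r4:Add1
c5: CDB Mul1=10; stall | r0:4,r1:10,r2:2,r3:Add2,r4:Add1
c6: stall | r0:4,r1:10,r2:2,r3:Add2,r4:Add1

STATUS = TAG Add1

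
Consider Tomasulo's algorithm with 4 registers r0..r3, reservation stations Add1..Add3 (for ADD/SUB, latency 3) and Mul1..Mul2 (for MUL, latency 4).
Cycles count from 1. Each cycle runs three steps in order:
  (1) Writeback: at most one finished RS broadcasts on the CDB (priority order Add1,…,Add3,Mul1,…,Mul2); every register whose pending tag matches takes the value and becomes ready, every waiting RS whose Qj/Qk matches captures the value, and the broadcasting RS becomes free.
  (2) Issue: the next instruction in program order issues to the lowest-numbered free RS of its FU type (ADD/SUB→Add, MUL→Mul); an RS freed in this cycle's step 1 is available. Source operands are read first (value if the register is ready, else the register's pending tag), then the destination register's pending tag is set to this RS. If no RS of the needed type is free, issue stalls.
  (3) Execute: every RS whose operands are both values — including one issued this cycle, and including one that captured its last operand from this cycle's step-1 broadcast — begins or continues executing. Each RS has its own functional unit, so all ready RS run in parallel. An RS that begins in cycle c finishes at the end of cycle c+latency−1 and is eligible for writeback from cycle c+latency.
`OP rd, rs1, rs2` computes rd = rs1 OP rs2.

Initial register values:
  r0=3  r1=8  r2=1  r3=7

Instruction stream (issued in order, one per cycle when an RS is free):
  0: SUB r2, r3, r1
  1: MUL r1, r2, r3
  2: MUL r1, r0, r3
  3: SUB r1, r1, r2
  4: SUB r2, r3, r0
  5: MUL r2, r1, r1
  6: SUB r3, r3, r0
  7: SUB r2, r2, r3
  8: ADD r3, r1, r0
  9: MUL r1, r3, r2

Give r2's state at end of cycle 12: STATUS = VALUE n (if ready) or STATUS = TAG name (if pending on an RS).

STATUS = TAG Add3

  c1: issue SUB r2<-Add1  regs: r0:3,r1:8,r2:Add1,r3:7
  c2: issue MUL r1<-Mul1  regs: r0:3,r1:Mul1,r2:Add1,r3:7
  c3: issue MUL r1<-Mul2  regs: r0:3,r1:Mul2,r2:Add1,r3:7
  c4: CDB Add1=-1; issue SUB r1<-Add1  regs: r0:3,r1:Add1,r2:-1,r3:7
  c5: issue SUB r2<-Add2  regs: r0:3,r1:Add1,r2:Add2,r3:7
  c6: stall  regs: r0:3,r1:Add1,r2:Add2,r3:7
  c7: CDB Mul2=21; issue MUL r2<-Mul2  regs: r0:3,r1:Add1,r2:Mul2,r3:7
  c8: CDB Add2=4; issue SUB r3<-Add2  regs: r0:3,r1:Add1,r2:Mul2,r3:Add2
  c9: CDB Mul1=-7; issue SUB r2<-Add3  regs: r0:3,r1:Add1,r2:Add3,r3:Add2
  c10: CDB Add1=22; issue ADD r3<-Add1  regs: r0:3,r1:22,r2:Add3,r3:Add1
  c11: CDB Add2=4; issue MUL r1<-Mul1  regs: r0:3,r1:Mul1,r2:Add3,r3:Add1
  c12: -  regs: r0:3,r1:Mul1,r2:Add3,r3:Add1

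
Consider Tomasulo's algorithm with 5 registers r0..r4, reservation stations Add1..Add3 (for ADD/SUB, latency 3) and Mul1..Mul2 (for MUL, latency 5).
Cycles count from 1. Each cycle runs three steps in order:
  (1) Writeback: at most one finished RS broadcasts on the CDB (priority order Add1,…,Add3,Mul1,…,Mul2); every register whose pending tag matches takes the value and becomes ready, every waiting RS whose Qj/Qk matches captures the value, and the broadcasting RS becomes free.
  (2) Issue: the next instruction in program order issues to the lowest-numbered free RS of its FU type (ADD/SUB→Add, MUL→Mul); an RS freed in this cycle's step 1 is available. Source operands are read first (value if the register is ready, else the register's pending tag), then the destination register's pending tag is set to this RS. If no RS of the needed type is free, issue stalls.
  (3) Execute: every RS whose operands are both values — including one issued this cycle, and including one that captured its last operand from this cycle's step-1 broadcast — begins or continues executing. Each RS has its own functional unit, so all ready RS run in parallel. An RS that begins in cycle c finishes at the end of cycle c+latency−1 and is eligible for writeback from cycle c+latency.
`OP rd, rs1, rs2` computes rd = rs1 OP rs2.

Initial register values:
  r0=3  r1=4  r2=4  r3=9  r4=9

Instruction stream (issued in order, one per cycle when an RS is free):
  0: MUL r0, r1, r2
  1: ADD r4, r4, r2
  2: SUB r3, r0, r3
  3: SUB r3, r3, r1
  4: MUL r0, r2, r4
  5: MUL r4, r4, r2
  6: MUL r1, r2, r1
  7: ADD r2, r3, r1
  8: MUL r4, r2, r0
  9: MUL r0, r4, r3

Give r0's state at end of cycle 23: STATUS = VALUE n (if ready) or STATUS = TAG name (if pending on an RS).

cycle 1: issue MUL r0<-Mul1 // r0:Mul1,r1:4,r2:4,r3:9,r4:9
cycle 2: issue ADD r4<-Add1 // r0:Mul1,r1:4,r2:4,r3:9,r4:Add1
cycle 3: issue SUB r3<-Add2 // r0:Mul1,r1:4,r2:4,r3:Add2,r4:Add1
cycle 4: issue SUB r3<-Add3 // r0:Mul1,r1:4,r2:4,r3:Add3,r4:Add1
cycle 5: CDB Add1=13; issue MUL r0<-Mul2 // r0:Mul2,r1:4,r2:4,r3:Add3,r4:13
cycle 6: CDB Mul1=16; issue MUL r4<-Mul1 // r0:Mul2,r1:4,r2:4,r3:Add3,r4:Mul1
cycle 7: stall // r0:Mul2,r1:4,r2:4,r3:Add3,r4:Mul1
cycle 8: stall // r0:Mul2,r1:4,r2:4,r3:Add3,r4:Mul1
cycle 9: CDB Add2=7; stall // r0:Mul2,r1:4,r2:4,r3:Add3,r4:Mul1
cycle 10: CDB Mul2=52; issue MUL r1<-Mul2 // r0:52,r1:Mul2,r2:4,r3:Add3,r4:Mul1
cycle 11: CDB Mul1=52; issue ADD r2<-Add1 // r0:52,r1:Mul2,r2:Add1,r3:Add3,r4:52
cycle 12: CDB Add3=3; issue MUL r4<-Mul1 // r0:52,r1:Mul2,r2:Add1,r3:3,r4:Mul1
cycle 13: stall // r0:52,r1:Mul2,r2:Add1,r3:3,r4:Mul1
cycle 14: stall // r0:52,r1:Mul2,r2:Add1,r3:3,r4:Mul1
cycle 15: CDB Mul2=16; issue MUL r0<-Mul2 // r0:Mul2,r1:16,r2:Add1,r3:3,r4:Mul1
cycle 16: - // r0:Mul2,r1:16,r2:Add1,r3:3,r4:Mul1
cycle 17: - // r0:Mul2,r1:16,r2:Add1,r3:3,r4:Mul1
cycle 18: CDB Add1=19 // r0:Mul2,r1:16,r2:19,r3:3,r4:Mul1
cycle 19: - // r0:Mul2,r1:16,r2:19,r3:3,r4:Mul1
cycle 20: - // r0:Mul2,r1:16,r2:19,r3:3,r4:Mul1
cycle 21: - // r0:Mul2,r1:16,r2:19,r3:3,r4:Mul1
cycle 22: - // r0:Mul2,r1:16,r2:19,r3:3,r4:Mul1
cycle 23: CDB Mul1=988 // r0:Mul2,r1:16,r2:19,r3:3,r4:988

STATUS = TAG Mul2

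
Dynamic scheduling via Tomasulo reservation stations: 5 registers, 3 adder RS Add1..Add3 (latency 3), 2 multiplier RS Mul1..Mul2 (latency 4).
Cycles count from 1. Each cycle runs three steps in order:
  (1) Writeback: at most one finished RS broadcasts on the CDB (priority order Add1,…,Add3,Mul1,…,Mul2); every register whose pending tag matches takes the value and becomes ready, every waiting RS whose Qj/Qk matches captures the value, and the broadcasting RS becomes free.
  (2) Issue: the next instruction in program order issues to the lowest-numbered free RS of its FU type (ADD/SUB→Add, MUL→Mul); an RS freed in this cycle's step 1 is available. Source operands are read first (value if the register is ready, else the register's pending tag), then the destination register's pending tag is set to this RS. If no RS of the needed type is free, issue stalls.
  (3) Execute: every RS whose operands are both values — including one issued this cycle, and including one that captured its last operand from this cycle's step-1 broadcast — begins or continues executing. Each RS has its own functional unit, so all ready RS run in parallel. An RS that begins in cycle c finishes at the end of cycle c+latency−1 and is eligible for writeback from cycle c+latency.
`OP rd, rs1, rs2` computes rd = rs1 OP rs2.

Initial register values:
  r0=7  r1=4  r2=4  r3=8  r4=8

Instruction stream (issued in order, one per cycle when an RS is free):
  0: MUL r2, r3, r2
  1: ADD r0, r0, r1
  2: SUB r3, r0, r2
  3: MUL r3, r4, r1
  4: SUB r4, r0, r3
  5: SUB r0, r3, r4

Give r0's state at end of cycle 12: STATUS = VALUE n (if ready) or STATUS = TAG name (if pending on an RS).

STATUS = TAG Add3

cycle 1: issue MUL r2<-Mul1 // r0:7,r1:4,r2:Mul1,r3:8,r4:8
cycle 2: issue ADD r0<-Add1 // r0:Add1,r1:4,r2:Mul1,r3:8,r4:8
cycle 3: issue SUB r3<-Add2 // r0:Add1,r1:4,r2:Mul1,r3:Add2,r4:8
cycle 4: issue MUL r3<-Mul2 // r0:Add1,r1:4,r2:Mul1,r3:Mul2,r4:8
cycle 5: CDB Add1=11; issue SUB r4<-Add1 // r0:11,r1:4,r2:Mul1,r3:Mul2,r4:Add1
cycle 6: CDB Mul1=32; issue SUB r0<-Add3 // r0:Add3,r1:4,r2:32,r3:Mul2,r4:Add1
cycle 7: - // r0:Add3,r1:4,r2:32,r3:Mul2,r4:Add1
cycle 8: CDB Mul2=32 // r0:Add3,r1:4,r2:32,r3:32,r4:Add1
cycle 9: CDB Add2=-21 // r0:Add3,r1:4,r2:32,r3:32,r4:Add1
cycle 10: - // r0:Add3,r1:4,r2:32,r3:32,r4:Add1
cycle 11: CDB Add1=-21 // r0:Add3,r1:4,r2:32,r3:32,r4:-21
cycle 12: - // r0:Add3,r1:4,r2:32,r3:32,r4:-21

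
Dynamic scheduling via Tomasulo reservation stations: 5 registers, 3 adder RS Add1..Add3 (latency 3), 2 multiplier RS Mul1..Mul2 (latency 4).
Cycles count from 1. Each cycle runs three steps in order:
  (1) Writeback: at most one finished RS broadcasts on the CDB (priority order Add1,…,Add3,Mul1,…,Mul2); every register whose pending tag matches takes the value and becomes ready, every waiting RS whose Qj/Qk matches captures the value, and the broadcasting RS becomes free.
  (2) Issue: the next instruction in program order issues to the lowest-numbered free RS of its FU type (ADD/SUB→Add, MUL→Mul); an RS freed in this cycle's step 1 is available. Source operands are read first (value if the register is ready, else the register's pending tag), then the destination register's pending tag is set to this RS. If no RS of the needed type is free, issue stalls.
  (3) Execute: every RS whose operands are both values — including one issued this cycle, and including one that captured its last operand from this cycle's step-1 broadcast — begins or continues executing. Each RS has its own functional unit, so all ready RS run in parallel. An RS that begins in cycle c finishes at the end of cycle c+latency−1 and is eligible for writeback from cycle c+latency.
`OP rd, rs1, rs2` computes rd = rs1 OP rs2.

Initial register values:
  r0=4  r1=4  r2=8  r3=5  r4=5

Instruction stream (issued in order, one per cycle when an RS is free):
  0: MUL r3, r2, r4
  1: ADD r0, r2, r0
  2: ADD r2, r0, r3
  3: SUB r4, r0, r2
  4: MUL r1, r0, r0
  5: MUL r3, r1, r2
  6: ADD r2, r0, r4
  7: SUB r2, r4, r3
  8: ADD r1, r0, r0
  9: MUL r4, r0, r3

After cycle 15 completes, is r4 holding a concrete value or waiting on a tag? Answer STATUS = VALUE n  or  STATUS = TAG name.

  c1: issue MUL r3<-Mul1  regs: r0:4,r1:4,r2:8,r3:Mul1,r4:5
  c2: issue ADD r0<-Add1  regs: r0:Add1,r1:4,r2:8,r3:Mul1,r4:5
  c3: issue ADD r2<-Add2  regs: r0:Add1,r1:4,r2:Add2,r3:Mul1,r4:5
  c4: issue SUB r4<-Add3  regs: r0:Add1,r1:4,r2:Add2,r3:Mul1,r4:Add3
  c5: CDB Add1=12; issue MUL r1<-Mul2  regs: r0:12,r1:Mul2,r2:Add2,r3:Mul1,r4:Add3
  c6: CDB Mul1=40; issue MUL r3<-Mul1  regs: r0:12,r1:Mul2,r2:Add2,r3:Mul1,r4:Add3
  c7: issue ADD r2<-Add1  regs: r0:12,r1:Mul2,r2:Add1,r3:Mul1,r4:Add3
  c8: stall  regs: r0:12,r1:Mul2,r2:Add1,r3:Mul1,r4:Add3
  c9: CDB Add2=52; issue SUB r2<-Add2  regs: r0:12,r1:Mul2,r2:Add2,r3:Mul1,r4:Add3
  c10: CDB Mul2=144; stall  regs: r0:12,r1:144,r2:Add2,r3:Mul1,r4:Add3
  c11: stall  regs: r0:12,r1:144,r2:Add2,r3:Mul1,r4:Add3
  c12: CDB Add3=-40; issue ADD r1<-Add3  regs: r0:12,r1:Add3,r2:Add2,r3:Mul1,r4:-40
  c13: issue MUL r4<-Mul2  regs: r0:12,r1:Add3,r2:Add2,r3:Mul1,r4:Mul2
  c14: CDB Mul1=7488  regs: r0:12,r1:Add3,r2:Add2,r3:7488,r4:Mul2
  c15: CDB Add1=-28  regs: r0:12,r1:Add3,r2:Add2,r3:7488,r4:Mul2

STATUS = TAG Mul2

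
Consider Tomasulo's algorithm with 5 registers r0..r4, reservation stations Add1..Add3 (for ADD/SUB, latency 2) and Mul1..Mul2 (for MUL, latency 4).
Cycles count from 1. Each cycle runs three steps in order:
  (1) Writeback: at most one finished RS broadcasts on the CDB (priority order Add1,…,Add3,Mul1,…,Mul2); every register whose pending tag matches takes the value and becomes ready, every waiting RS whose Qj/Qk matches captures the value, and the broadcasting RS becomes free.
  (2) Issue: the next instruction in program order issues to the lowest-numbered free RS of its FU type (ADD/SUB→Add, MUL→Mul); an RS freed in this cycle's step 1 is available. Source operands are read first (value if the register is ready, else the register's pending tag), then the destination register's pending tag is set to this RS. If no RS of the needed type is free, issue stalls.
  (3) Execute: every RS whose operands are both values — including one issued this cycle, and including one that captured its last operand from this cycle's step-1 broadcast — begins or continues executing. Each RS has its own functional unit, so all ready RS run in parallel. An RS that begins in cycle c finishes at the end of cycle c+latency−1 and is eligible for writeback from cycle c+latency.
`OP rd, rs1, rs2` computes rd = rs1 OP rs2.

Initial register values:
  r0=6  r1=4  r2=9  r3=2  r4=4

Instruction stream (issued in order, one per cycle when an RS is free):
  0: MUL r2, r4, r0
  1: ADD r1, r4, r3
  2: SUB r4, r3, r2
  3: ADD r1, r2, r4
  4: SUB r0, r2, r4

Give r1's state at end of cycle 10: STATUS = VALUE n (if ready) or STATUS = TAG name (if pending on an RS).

STATUS = VALUE 2

c1: issue MUL r2<-Mul1 | r0:6,r1:4,r2:Mul1,r3:2,r4:4
c2: issue ADD r1<-Add1 | r0:6,r1:Add1,r2:Mul1,r3:2,r4:4
c3: issue SUB r4<-Add2 | r0:6,r1:Add1,r2:Mul1,r3:2,r4:Add2
c4: CDB Add1=6; issue ADD r1<-Add1 | r0:6,r1:Add1,r2:Mul1,r3:2,r4:Add2
c5: CDB Mul1=24; issue SUB r0<-Add3 | r0:Add3,r1:Add1,r2:24,r3:2,r4:Add2
c6: - | r0:Add3,r1:Add1,r2:24,r3:2,r4:Add2
c7: CDB Add2=-22 | r0:Add3,r1:Add1,r2:24,r3:2,r4:-22
c8: - | r0:Add3,r1:Add1,r2:24,r3:2,r4:-22
c9: CDB Add1=2 | r0:Add3,r1:2,r2:24,r3:2,r4:-22
c10: CDB Add3=46 | r0:46,r1:2,r2:24,r3:2,r4:-22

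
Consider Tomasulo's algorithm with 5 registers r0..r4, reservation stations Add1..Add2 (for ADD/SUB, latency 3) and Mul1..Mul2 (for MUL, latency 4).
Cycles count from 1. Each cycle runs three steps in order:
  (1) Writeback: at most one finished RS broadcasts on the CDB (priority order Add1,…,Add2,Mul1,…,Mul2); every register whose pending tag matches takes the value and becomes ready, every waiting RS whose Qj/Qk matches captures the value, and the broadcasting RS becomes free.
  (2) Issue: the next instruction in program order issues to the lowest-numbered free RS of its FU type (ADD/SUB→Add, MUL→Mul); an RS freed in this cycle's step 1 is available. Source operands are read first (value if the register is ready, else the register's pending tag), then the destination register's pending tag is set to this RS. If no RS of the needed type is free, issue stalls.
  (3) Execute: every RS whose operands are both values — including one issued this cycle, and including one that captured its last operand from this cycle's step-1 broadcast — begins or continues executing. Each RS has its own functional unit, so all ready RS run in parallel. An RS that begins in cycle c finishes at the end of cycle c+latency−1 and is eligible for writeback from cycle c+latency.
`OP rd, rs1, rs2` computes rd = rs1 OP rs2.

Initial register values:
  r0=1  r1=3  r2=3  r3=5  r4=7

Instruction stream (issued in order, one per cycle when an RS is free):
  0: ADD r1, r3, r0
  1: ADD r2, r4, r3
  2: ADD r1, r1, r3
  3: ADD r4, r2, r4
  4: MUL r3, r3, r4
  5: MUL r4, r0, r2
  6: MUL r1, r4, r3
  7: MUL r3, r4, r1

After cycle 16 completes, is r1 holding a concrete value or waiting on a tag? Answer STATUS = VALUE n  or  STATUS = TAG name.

STATUS = VALUE 1140

  c1: issue ADD r1<-Add1  regs: r0:1,r1:Add1,r2:3,r3:5,r4:7
  c2: issue ADD r2<-Add2  regs: r0:1,r1:Add1,r2:Add2,r3:5,r4:7
  c3: stall  regs: r0:1,r1:Add1,r2:Add2,r3:5,r4:7
  c4: CDB Add1=6; issue ADD r1<-Add1  regs: r0:1,r1:Add1,r2:Add2,r3:5,r4:7
  c5: CDB Add2=12; issue ADD r4<-Add2  regs: r0:1,r1:Add1,r2:12,r3:5,r4:Add2
  c6: issue MUL r3<-Mul1  regs: r0:1,r1:Add1,r2:12,r3:Mul1,r4:Add2
  c7: CDB Add1=11; issue MUL r4<-Mul2  regs: r0:1,r1:11,r2:12,r3:Mul1,r4:Mul2
  c8: CDB Add2=19; stall  regs: r0:1,r1:11,r2:12,r3:Mul1,r4:Mul2
  c9: stall  regs: r0:1,r1:11,r2:12,r3:Mul1,r4:Mul2
  c10: stall  regs: r0:1,r1:11,r2:12,r3:Mul1,r4:Mul2
  c11: CDB Mul2=12; issue MUL r1<-Mul2  regs: r0:1,r1:Mul2,r2:12,r3:Mul1,r4:12
  c12: CDB Mul1=95; issue MUL r3<-Mul1  regs: r0:1,r1:Mul2,r2:12,r3:Mul1,r4:12
  c13: -  regs: r0:1,r1:Mul2,r2:12,r3:Mul1,r4:12
  c14: -  regs: r0:1,r1:Mul2,r2:12,r3:Mul1,r4:12
  c15: -  regs: r0:1,r1:Mul2,r2:12,r3:Mul1,r4:12
  c16: CDB Mul2=1140  regs: r0:1,r1:1140,r2:12,r3:Mul1,r4:12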